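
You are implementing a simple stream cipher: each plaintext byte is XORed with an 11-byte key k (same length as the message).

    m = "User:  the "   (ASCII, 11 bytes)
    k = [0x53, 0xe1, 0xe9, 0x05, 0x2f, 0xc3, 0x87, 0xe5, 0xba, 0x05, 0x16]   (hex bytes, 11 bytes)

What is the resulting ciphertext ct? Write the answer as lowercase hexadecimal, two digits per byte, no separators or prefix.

byte 0:  85 xor  83 =   6
byte 1: 115 xor 225 = 146
byte 2: 101 xor 233 = 140
byte 3: 114 xor   5 = 119
byte 4:  58 xor  47 =  21
byte 5:  32 xor 195 = 227
byte 6:  32 xor 135 = 167
byte 7: 116 xor 229 = 145
byte 8: 104 xor 186 = 210
byte 9: 101 xor   5 =  96
byte 10:  32 xor  22 =  54

06928c7715e3a791d26036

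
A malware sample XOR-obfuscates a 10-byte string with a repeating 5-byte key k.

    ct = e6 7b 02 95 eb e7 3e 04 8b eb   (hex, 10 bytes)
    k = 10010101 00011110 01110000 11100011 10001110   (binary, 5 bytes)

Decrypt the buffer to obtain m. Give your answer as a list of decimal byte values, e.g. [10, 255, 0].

[115, 101, 114, 118, 101, 114, 32, 116, 104, 101]

The 5-byte key repeats, so the effective keystream is 95 1e 70 e3 8e 95 1e 70 e3 8e.
byte 0: e6 XOR 95 = 73
byte 1: 7b XOR 1e = 65
byte 2: 02 XOR 70 = 72
byte 3: 95 XOR e3 = 76
byte 4: eb XOR 8e = 65
byte 5: e7 XOR 95 = 72
byte 6: 3e XOR 1e = 20
byte 7: 04 XOR 70 = 74
byte 8: 8b XOR e3 = 68
byte 9: eb XOR 8e = 65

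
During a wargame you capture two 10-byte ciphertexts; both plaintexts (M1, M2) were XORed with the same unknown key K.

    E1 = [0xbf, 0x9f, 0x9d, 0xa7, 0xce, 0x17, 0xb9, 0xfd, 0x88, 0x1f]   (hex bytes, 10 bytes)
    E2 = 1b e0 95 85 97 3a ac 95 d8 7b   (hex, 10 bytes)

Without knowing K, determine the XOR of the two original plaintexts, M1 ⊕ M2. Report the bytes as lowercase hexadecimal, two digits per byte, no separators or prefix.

a47f0822592d15685064

E1 ⊕ E2 = (M1 ⊕ K) ⊕ (M2 ⊕ K) = M1 ⊕ M2 — the shared key cancels under XOR.
byte 0: bf xor 1b = a4
byte 1: 9f xor e0 = 7f
byte 2: 9d xor 95 = 08
byte 3: a7 xor 85 = 22
byte 4: ce xor 97 = 59
byte 5: 17 xor 3a = 2d
byte 6: b9 xor ac = 15
byte 7: fd xor 95 = 68
byte 8: 88 xor d8 = 50
byte 9: 1f xor 7b = 64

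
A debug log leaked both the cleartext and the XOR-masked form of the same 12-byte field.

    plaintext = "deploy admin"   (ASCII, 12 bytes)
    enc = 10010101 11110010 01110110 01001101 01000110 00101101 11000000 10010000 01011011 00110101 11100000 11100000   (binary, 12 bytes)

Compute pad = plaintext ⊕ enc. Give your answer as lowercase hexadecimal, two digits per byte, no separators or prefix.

Since enc = plaintext ⊕ pad, XORing both sides with plaintext gives pad = plaintext ⊕ enc.
64 ⊕ 95 = f1
65 ⊕ f2 = 97
70 ⊕ 76 = 06
6c ⊕ 4d = 21
6f ⊕ 46 = 29
79 ⊕ 2d = 54
20 ⊕ c0 = e0
61 ⊕ 90 = f1
64 ⊕ 5b = 3f
6d ⊕ 35 = 58
69 ⊕ e0 = 89
6e ⊕ e0 = 8e

f19706212954e0f13f58898e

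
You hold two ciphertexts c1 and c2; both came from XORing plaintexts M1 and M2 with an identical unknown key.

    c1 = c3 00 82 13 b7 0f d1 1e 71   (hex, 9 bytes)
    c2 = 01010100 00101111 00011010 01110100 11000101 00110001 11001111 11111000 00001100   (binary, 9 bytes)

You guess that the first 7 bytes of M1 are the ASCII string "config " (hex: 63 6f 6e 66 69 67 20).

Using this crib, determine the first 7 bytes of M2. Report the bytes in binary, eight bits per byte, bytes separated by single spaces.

11110100 01000000 11110110 00000001 00011011 01011001 00111110

First, c1 ⊕ c2 = (M1 ⊕ K) ⊕ (M2 ⊕ K) = M1 ⊕ M2, so the key drops out. Then M2 = (M1 ⊕ M2) ⊕ M1 over the first 7 bytes.
byte 0: (c3 xor 54) xor 63 = 97 xor 63 = f4
byte 1: (00 xor 2f) xor 6f = 2f xor 6f = 40
byte 2: (82 xor 1a) xor 6e = 98 xor 6e = f6
byte 3: (13 xor 74) xor 66 = 67 xor 66 = 01
byte 4: (b7 xor c5) xor 69 = 72 xor 69 = 1b
byte 5: (0f xor 31) xor 67 = 3e xor 67 = 59
byte 6: (d1 xor cf) xor 20 = 1e xor 20 = 3e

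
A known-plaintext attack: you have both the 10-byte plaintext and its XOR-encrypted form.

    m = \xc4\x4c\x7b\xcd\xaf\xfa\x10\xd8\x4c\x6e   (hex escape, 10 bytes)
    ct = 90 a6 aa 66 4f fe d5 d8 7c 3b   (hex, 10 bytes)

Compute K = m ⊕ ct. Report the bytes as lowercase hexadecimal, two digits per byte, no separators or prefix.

Since ct = m ⊕ K, XORing both sides with m gives K = m ⊕ ct.
196 xor 144 =  84
 76 xor 166 = 234
123 xor 170 = 209
205 xor 102 = 171
175 xor  79 = 224
250 xor 254 =   4
 16 xor 213 = 197
216 xor 216 =   0
 76 xor 124 =  48
110 xor  59 =  85

54ead1abe004c5003055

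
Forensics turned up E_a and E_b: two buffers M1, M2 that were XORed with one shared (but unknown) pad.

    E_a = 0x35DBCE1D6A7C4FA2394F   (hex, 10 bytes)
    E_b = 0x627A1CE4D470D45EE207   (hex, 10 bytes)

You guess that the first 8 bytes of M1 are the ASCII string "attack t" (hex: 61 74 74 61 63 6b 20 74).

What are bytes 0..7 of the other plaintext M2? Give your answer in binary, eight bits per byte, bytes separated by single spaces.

First, E_a ⊕ E_b = (M1 ⊕ K) ⊕ (M2 ⊕ K) = M1 ⊕ M2, so the key drops out. Then M2 = (M1 ⊕ M2) ⊕ M1 over the first 8 bytes.
byte 0: (35 ^ 62) ^ 61 = 57 ^ 61 = 36
byte 1: (db ^ 7a) ^ 74 = a1 ^ 74 = d5
byte 2: (ce ^ 1c) ^ 74 = d2 ^ 74 = a6
byte 3: (1d ^ e4) ^ 61 = f9 ^ 61 = 98
byte 4: (6a ^ d4) ^ 63 = be ^ 63 = dd
byte 5: (7c ^ 70) ^ 6b = 0c ^ 6b = 67
byte 6: (4f ^ d4) ^ 20 = 9b ^ 20 = bb
byte 7: (a2 ^ 5e) ^ 74 = fc ^ 74 = 88

00110110 11010101 10100110 10011000 11011101 01100111 10111011 10001000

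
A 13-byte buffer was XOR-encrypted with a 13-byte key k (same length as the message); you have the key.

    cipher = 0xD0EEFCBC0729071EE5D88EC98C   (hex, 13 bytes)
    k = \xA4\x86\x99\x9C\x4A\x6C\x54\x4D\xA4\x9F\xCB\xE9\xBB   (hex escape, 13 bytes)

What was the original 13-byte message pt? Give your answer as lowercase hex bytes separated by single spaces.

74 68 65 20 4d 45 53 53 41 47 45 20 37

XOR is its own inverse, so applying the key byte-wise gives the result directly.
byte 0: d0 ^ a4 = 74
byte 1: ee ^ 86 = 68
byte 2: fc ^ 99 = 65
byte 3: bc ^ 9c = 20
byte 4: 07 ^ 4a = 4d
byte 5: 29 ^ 6c = 45
byte 6: 07 ^ 54 = 53
byte 7: 1e ^ 4d = 53
byte 8: e5 ^ a4 = 41
byte 9: d8 ^ 9f = 47
byte 10: 8e ^ cb = 45
byte 11: c9 ^ e9 = 20
byte 12: 8c ^ bb = 37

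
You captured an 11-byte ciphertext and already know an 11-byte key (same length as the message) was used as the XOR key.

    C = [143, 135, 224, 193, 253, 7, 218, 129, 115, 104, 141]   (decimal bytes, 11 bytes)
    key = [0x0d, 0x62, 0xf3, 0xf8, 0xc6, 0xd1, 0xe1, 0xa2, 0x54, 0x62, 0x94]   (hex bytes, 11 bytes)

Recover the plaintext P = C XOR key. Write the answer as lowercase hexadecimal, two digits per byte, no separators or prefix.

XOR is its own inverse, so applying the key byte-wise gives the result directly.
8f xor 0d = 82
87 xor 62 = e5
e0 xor f3 = 13
c1 xor f8 = 39
fd xor c6 = 3b
07 xor d1 = d6
da xor e1 = 3b
81 xor a2 = 23
73 xor 54 = 27
68 xor 62 = 0a
8d xor 94 = 19

82e513393bd63b23270a19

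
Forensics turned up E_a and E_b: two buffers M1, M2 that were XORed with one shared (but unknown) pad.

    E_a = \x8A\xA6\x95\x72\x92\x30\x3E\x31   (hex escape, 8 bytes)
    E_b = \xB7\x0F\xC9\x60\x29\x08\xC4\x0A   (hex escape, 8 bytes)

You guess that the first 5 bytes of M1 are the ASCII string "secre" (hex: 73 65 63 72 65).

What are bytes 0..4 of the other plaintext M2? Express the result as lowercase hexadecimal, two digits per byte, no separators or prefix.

First, E_a ⊕ E_b = (M1 ⊕ K) ⊕ (M2 ⊕ K) = M1 ⊕ M2, so the key drops out. Then M2 = (M1 ⊕ M2) ⊕ M1 over the first 5 bytes.
byte 0: (8a xor b7) xor 73 = 3d xor 73 = 4e
byte 1: (a6 xor 0f) xor 65 = a9 xor 65 = cc
byte 2: (95 xor c9) xor 63 = 5c xor 63 = 3f
byte 3: (72 xor 60) xor 72 = 12 xor 72 = 60
byte 4: (92 xor 29) xor 65 = bb xor 65 = de

4ecc3f60de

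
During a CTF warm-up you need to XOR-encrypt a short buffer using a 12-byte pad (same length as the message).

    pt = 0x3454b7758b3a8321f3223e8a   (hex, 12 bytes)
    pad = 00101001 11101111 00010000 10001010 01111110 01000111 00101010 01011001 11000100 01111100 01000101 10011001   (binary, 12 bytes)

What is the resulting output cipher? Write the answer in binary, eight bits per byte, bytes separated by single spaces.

XOR is its own inverse, so applying the key byte-wise gives the result directly.
byte 0: 34 ^ 29 = 1d
byte 1: 54 ^ ef = bb
byte 2: b7 ^ 10 = a7
byte 3: 75 ^ 8a = ff
byte 4: 8b ^ 7e = f5
byte 5: 3a ^ 47 = 7d
byte 6: 83 ^ 2a = a9
byte 7: 21 ^ 59 = 78
byte 8: f3 ^ c4 = 37
byte 9: 22 ^ 7c = 5e
byte 10: 3e ^ 45 = 7b
byte 11: 8a ^ 99 = 13

00011101 10111011 10100111 11111111 11110101 01111101 10101001 01111000 00110111 01011110 01111011 00010011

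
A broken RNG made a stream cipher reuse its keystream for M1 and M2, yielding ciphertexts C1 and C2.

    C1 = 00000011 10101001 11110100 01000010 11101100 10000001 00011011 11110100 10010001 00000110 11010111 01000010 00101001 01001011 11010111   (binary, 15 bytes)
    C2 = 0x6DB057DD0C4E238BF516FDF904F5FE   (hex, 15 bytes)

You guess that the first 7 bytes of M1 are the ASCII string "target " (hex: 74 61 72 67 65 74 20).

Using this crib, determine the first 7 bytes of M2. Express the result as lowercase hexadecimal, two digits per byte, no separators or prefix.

First, C1 ⊕ C2 = (M1 ⊕ K) ⊕ (M2 ⊕ K) = M1 ⊕ M2, so the key drops out. Then M2 = (M1 ⊕ M2) ⊕ M1 over the first 7 bytes.
byte 0: (03 xor 6d) xor 74 = 6e xor 74 = 1a
byte 1: (a9 xor b0) xor 61 = 19 xor 61 = 78
byte 2: (f4 xor 57) xor 72 = a3 xor 72 = d1
byte 3: (42 xor dd) xor 67 = 9f xor 67 = f8
byte 4: (ec xor 0c) xor 65 = e0 xor 65 = 85
byte 5: (81 xor 4e) xor 74 = cf xor 74 = bb
byte 6: (1b xor 23) xor 20 = 38 xor 20 = 18

1a78d1f885bb18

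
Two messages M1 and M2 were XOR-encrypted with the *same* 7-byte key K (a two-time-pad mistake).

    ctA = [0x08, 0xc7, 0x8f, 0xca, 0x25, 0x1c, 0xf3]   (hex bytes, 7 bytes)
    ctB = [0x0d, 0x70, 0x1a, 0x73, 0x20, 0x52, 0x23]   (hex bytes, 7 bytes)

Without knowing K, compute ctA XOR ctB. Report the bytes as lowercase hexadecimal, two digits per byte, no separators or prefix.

05b795b9054ed0

ctA ⊕ ctB = (M1 ⊕ K) ⊕ (M2 ⊕ K) = M1 ⊕ M2 — the shared key cancels under XOR.
byte 0: 08 ⊕ 0d = 05
byte 1: c7 ⊕ 70 = b7
byte 2: 8f ⊕ 1a = 95
byte 3: ca ⊕ 73 = b9
byte 4: 25 ⊕ 20 = 05
byte 5: 1c ⊕ 52 = 4e
byte 6: f3 ⊕ 23 = d0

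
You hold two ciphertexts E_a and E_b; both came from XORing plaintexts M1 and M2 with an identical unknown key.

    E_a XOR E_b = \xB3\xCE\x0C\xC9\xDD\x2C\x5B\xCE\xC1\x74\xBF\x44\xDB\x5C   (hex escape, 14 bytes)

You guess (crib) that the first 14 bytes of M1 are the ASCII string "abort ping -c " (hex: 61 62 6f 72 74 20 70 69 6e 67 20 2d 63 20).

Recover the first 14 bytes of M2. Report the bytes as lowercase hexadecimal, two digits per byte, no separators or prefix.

Since E_a ⊕ E_b = M1 ⊕ M2, XORing with the guessed M1 bytes yields the corresponding M2 bytes: M2 = (E_a ⊕ E_b) ⊕ M1.
10110011 ⊕ 01100001 = 11010010
11001110 ⊕ 01100010 = 10101100
00001100 ⊕ 01101111 = 01100011
11001001 ⊕ 01110010 = 10111011
11011101 ⊕ 01110100 = 10101001
00101100 ⊕ 00100000 = 00001100
01011011 ⊕ 01110000 = 00101011
11001110 ⊕ 01101001 = 10100111
11000001 ⊕ 01101110 = 10101111
01110100 ⊕ 01100111 = 00010011
10111111 ⊕ 00100000 = 10011111
01000100 ⊕ 00101101 = 01101001
11011011 ⊕ 01100011 = 10111000
01011100 ⊕ 00100000 = 01111100

d2ac63bba90c2ba7af139f69b87c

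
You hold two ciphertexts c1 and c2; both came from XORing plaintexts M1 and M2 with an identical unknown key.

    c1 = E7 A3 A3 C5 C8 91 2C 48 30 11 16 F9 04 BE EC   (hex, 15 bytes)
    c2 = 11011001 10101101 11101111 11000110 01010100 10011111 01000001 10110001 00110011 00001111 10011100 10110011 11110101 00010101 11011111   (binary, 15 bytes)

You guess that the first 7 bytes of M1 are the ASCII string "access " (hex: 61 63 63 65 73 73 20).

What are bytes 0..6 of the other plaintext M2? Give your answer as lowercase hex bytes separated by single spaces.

First, c1 ⊕ c2 = (M1 ⊕ K) ⊕ (M2 ⊕ K) = M1 ⊕ M2, so the key drops out. Then M2 = (M1 ⊕ M2) ⊕ M1 over the first 7 bytes.
byte 0: (e7 ^ d9) ^ 61 = 3e ^ 61 = 5f
byte 1: (a3 ^ ad) ^ 63 = 0e ^ 63 = 6d
byte 2: (a3 ^ ef) ^ 63 = 4c ^ 63 = 2f
byte 3: (c5 ^ c6) ^ 65 = 03 ^ 65 = 66
byte 4: (c8 ^ 54) ^ 73 = 9c ^ 73 = ef
byte 5: (91 ^ 9f) ^ 73 = 0e ^ 73 = 7d
byte 6: (2c ^ 41) ^ 20 = 6d ^ 20 = 4d

5f 6d 2f 66 ef 7d 4d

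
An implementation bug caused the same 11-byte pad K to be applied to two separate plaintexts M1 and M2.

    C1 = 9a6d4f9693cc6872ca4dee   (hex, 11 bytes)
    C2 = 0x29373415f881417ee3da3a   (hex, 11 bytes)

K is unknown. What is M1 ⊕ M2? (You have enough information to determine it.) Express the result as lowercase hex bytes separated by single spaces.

C1 ⊕ C2 = (M1 ⊕ K) ⊕ (M2 ⊕ K) = M1 ⊕ M2 — the shared key cancels under XOR.
10011010 XOR 00101001 = 10110011
01101101 XOR 00110111 = 01011010
01001111 XOR 00110100 = 01111011
10010110 XOR 00010101 = 10000011
10010011 XOR 11111000 = 01101011
11001100 XOR 10000001 = 01001101
01101000 XOR 01000001 = 00101001
01110010 XOR 01111110 = 00001100
11001010 XOR 11100011 = 00101001
01001101 XOR 11011010 = 10010111
11101110 XOR 00111010 = 11010100

b3 5a 7b 83 6b 4d 29 0c 29 97 d4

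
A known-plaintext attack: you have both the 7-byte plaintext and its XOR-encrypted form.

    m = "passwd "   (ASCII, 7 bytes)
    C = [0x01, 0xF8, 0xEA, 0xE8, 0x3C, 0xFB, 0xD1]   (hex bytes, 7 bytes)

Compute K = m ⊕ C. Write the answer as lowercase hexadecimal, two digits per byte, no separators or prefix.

Since C = m ⊕ K, XORing both sides with m gives K = m ⊕ C.
70 XOR 01 = 71
61 XOR f8 = 99
73 XOR ea = 99
73 XOR e8 = 9b
77 XOR 3c = 4b
64 XOR fb = 9f
20 XOR d1 = f1

7199999b4b9ff1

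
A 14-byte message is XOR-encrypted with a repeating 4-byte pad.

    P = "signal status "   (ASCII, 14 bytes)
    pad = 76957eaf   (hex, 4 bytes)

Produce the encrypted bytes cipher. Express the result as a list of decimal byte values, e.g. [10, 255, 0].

The 4-byte key repeats, so the effective keystream is 76 95 7e af 76 95 7e af 76 95 7e af 76 95.
byte 0: 115 ^ 118 =   5
byte 1: 105 ^ 149 = 252
byte 2: 103 ^ 126 =  25
byte 3: 110 ^ 175 = 193
byte 4:  97 ^ 118 =  23
byte 5: 108 ^ 149 = 249
byte 6:  32 ^ 126 =  94
byte 7: 115 ^ 175 = 220
byte 8: 116 ^ 118 =   2
byte 9:  97 ^ 149 = 244
byte 10: 116 ^ 126 =  10
byte 11: 117 ^ 175 = 218
byte 12: 115 ^ 118 =   5
byte 13:  32 ^ 149 = 181

[5, 252, 25, 193, 23, 249, 94, 220, 2, 244, 10, 218, 5, 181]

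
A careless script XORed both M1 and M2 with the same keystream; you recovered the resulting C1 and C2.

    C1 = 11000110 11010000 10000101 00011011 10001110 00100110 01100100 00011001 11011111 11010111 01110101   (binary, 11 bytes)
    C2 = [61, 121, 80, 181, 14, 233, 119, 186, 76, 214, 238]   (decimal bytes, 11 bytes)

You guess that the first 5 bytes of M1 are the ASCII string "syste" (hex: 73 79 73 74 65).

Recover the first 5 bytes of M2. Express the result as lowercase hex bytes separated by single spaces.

First, C1 ⊕ C2 = (M1 ⊕ K) ⊕ (M2 ⊕ K) = M1 ⊕ M2, so the key drops out. Then M2 = (M1 ⊕ M2) ⊕ M1 over the first 5 bytes.
byte 0: (c6 ⊕ 3d) ⊕ 73 = fb ⊕ 73 = 88
byte 1: (d0 ⊕ 79) ⊕ 79 = a9 ⊕ 79 = d0
byte 2: (85 ⊕ 50) ⊕ 73 = d5 ⊕ 73 = a6
byte 3: (1b ⊕ b5) ⊕ 74 = ae ⊕ 74 = da
byte 4: (8e ⊕ 0e) ⊕ 65 = 80 ⊕ 65 = e5

88 d0 a6 da e5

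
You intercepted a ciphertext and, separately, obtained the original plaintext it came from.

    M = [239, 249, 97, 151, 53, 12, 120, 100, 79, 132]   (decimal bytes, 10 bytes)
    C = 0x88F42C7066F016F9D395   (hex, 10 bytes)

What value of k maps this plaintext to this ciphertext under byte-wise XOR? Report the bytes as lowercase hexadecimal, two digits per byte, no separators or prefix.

Since C = M ⊕ k, XORing both sides with M gives k = M ⊕ C.
ef ^ 88 = 67
f9 ^ f4 = 0d
61 ^ 2c = 4d
97 ^ 70 = e7
35 ^ 66 = 53
0c ^ f0 = fc
78 ^ 16 = 6e
64 ^ f9 = 9d
4f ^ d3 = 9c
84 ^ 95 = 11

670d4de753fc6e9d9c11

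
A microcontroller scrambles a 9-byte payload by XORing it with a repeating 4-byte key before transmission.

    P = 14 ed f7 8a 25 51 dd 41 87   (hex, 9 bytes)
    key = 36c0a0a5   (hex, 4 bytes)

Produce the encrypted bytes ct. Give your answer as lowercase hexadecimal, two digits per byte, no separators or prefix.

The 4-byte key repeats, so the effective keystream is 36 c0 a0 a5 36 c0 a0 a5 36.
byte 0: 14 xor 36 = 22
byte 1: ed xor c0 = 2d
byte 2: f7 xor a0 = 57
byte 3: 8a xor a5 = 2f
byte 4: 25 xor 36 = 13
byte 5: 51 xor c0 = 91
byte 6: dd xor a0 = 7d
byte 7: 41 xor a5 = e4
byte 8: 87 xor 36 = b1

222d572f13917de4b1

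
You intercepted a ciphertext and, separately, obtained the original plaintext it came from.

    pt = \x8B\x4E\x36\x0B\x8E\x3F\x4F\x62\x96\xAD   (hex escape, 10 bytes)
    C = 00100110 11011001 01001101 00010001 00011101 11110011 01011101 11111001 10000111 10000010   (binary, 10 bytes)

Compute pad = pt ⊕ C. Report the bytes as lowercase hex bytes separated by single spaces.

Since C = pt ⊕ pad, XORing both sides with pt gives pad = pt ⊕ C.
8b ^ 26 = ad
4e ^ d9 = 97
36 ^ 4d = 7b
0b ^ 11 = 1a
8e ^ 1d = 93
3f ^ f3 = cc
4f ^ 5d = 12
62 ^ f9 = 9b
96 ^ 87 = 11
ad ^ 82 = 2f

ad 97 7b 1a 93 cc 12 9b 11 2f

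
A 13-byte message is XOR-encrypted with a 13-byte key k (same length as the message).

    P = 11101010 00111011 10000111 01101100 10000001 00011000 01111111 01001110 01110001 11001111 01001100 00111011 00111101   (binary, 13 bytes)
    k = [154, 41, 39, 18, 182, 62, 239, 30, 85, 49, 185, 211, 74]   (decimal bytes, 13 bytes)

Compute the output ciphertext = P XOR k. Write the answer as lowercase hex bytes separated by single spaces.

XOR is its own inverse, so applying the key byte-wise gives the result directly.
byte 0: ea ^ 9a = 70
byte 1: 3b ^ 29 = 12
byte 2: 87 ^ 27 = a0
byte 3: 6c ^ 12 = 7e
byte 4: 81 ^ b6 = 37
byte 5: 18 ^ 3e = 26
byte 6: 7f ^ ef = 90
byte 7: 4e ^ 1e = 50
byte 8: 71 ^ 55 = 24
byte 9: cf ^ 31 = fe
byte 10: 4c ^ b9 = f5
byte 11: 3b ^ d3 = e8
byte 12: 3d ^ 4a = 77

70 12 a0 7e 37 26 90 50 24 fe f5 e8 77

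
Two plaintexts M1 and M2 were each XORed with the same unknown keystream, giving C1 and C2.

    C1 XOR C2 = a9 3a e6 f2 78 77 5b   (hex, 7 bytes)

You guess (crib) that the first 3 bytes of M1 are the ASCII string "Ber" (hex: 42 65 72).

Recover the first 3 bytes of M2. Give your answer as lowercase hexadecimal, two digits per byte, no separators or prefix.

Since C1 ⊕ C2 = M1 ⊕ M2, XORing with the guessed M1 bytes yields the corresponding M2 bytes: M2 = (C1 ⊕ C2) ⊕ M1.
byte 0: a9 ⊕ 42 = eb
byte 1: 3a ⊕ 65 = 5f
byte 2: e6 ⊕ 72 = 94

eb5f94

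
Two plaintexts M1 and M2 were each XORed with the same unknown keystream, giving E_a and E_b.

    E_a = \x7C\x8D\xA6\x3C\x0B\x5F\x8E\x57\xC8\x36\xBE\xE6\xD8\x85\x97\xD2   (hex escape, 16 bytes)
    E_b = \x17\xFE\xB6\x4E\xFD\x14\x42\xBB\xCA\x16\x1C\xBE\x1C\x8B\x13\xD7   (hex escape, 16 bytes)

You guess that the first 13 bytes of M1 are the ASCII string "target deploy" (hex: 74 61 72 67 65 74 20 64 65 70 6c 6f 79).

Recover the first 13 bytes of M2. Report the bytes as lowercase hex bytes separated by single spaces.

1f 12 62 15 93 3f ec 88 67 50 ce 37 bd

First, E_a ⊕ E_b = (M1 ⊕ K) ⊕ (M2 ⊕ K) = M1 ⊕ M2, so the key drops out. Then M2 = (M1 ⊕ M2) ⊕ M1 over the first 13 bytes.
byte 0: (7c xor 17) xor 74 = 6b xor 74 = 1f
byte 1: (8d xor fe) xor 61 = 73 xor 61 = 12
byte 2: (a6 xor b6) xor 72 = 10 xor 72 = 62
byte 3: (3c xor 4e) xor 67 = 72 xor 67 = 15
byte 4: (0b xor fd) xor 65 = f6 xor 65 = 93
byte 5: (5f xor 14) xor 74 = 4b xor 74 = 3f
byte 6: (8e xor 42) xor 20 = cc xor 20 = ec
byte 7: (57 xor bb) xor 64 = ec xor 64 = 88
byte 8: (c8 xor ca) xor 65 = 02 xor 65 = 67
byte 9: (36 xor 16) xor 70 = 20 xor 70 = 50
byte 10: (be xor 1c) xor 6c = a2 xor 6c = ce
byte 11: (e6 xor be) xor 6f = 58 xor 6f = 37
byte 12: (d8 xor 1c) xor 79 = c4 xor 79 = bd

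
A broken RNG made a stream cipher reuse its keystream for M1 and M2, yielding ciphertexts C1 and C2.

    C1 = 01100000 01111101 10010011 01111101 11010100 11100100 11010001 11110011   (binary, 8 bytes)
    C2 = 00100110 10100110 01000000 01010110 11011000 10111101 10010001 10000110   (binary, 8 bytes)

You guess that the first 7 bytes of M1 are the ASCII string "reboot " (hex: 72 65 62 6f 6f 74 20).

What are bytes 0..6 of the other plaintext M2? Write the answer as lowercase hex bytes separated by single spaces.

34 be b1 44 63 2d 60

First, C1 ⊕ C2 = (M1 ⊕ K) ⊕ (M2 ⊕ K) = M1 ⊕ M2, so the key drops out. Then M2 = (M1 ⊕ M2) ⊕ M1 over the first 7 bytes.
byte 0: (60 ⊕ 26) ⊕ 72 = 46 ⊕ 72 = 34
byte 1: (7d ⊕ a6) ⊕ 65 = db ⊕ 65 = be
byte 2: (93 ⊕ 40) ⊕ 62 = d3 ⊕ 62 = b1
byte 3: (7d ⊕ 56) ⊕ 6f = 2b ⊕ 6f = 44
byte 4: (d4 ⊕ d8) ⊕ 6f = 0c ⊕ 6f = 63
byte 5: (e4 ⊕ bd) ⊕ 74 = 59 ⊕ 74 = 2d
byte 6: (d1 ⊕ 91) ⊕ 20 = 40 ⊕ 20 = 60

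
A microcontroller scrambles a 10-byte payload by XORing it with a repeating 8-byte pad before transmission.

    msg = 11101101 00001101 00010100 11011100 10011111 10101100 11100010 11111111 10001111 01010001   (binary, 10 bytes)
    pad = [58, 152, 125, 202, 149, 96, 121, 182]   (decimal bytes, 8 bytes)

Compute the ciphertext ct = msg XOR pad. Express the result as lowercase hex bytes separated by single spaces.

d7 95 69 16 0a cc 9b 49 b5 c9

The 8-byte key repeats, so the effective keystream is 3a 98 7d ca 95 60 79 b6 3a 98.
byte 0: 11101101 xor 00111010 = 11010111
byte 1: 00001101 xor 10011000 = 10010101
byte 2: 00010100 xor 01111101 = 01101001
byte 3: 11011100 xor 11001010 = 00010110
byte 4: 10011111 xor 10010101 = 00001010
byte 5: 10101100 xor 01100000 = 11001100
byte 6: 11100010 xor 01111001 = 10011011
byte 7: 11111111 xor 10110110 = 01001001
byte 8: 10001111 xor 00111010 = 10110101
byte 9: 01010001 xor 10011000 = 11001001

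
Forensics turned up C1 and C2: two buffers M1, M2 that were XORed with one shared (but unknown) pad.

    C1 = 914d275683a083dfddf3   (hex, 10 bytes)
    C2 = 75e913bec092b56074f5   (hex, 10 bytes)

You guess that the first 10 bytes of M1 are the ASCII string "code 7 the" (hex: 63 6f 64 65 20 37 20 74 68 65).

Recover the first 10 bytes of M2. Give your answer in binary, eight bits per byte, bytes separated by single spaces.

10000111 11001011 01010000 10001101 01100011 00000101 00010110 11001011 11000001 01100011

First, C1 ⊕ C2 = (M1 ⊕ K) ⊕ (M2 ⊕ K) = M1 ⊕ M2, so the key drops out. Then M2 = (M1 ⊕ M2) ⊕ M1 over the first 10 bytes.
byte 0: (91 XOR 75) XOR 63 = e4 XOR 63 = 87
byte 1: (4d XOR e9) XOR 6f = a4 XOR 6f = cb
byte 2: (27 XOR 13) XOR 64 = 34 XOR 64 = 50
byte 3: (56 XOR be) XOR 65 = e8 XOR 65 = 8d
byte 4: (83 XOR c0) XOR 20 = 43 XOR 20 = 63
byte 5: (a0 XOR 92) XOR 37 = 32 XOR 37 = 05
byte 6: (83 XOR b5) XOR 20 = 36 XOR 20 = 16
byte 7: (df XOR 60) XOR 74 = bf XOR 74 = cb
byte 8: (dd XOR 74) XOR 68 = a9 XOR 68 = c1
byte 9: (f3 XOR f5) XOR 65 = 06 XOR 65 = 63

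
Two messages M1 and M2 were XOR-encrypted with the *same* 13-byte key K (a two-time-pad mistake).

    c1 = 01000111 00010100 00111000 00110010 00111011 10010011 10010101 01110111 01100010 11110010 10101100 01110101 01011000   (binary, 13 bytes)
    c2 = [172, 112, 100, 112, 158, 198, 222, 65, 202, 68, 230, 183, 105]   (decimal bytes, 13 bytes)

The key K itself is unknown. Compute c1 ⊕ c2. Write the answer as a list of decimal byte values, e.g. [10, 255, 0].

c1 ⊕ c2 = (M1 ⊕ K) ⊕ (M2 ⊕ K) = M1 ⊕ M2 — the shared key cancels under XOR.
byte 0: 01000111 ^ 10101100 = 11101011
byte 1: 00010100 ^ 01110000 = 01100100
byte 2: 00111000 ^ 01100100 = 01011100
byte 3: 00110010 ^ 01110000 = 01000010
byte 4: 00111011 ^ 10011110 = 10100101
byte 5: 10010011 ^ 11000110 = 01010101
byte 6: 10010101 ^ 11011110 = 01001011
byte 7: 01110111 ^ 01000001 = 00110110
byte 8: 01100010 ^ 11001010 = 10101000
byte 9: 11110010 ^ 01000100 = 10110110
byte 10: 10101100 ^ 11100110 = 01001010
byte 11: 01110101 ^ 10110111 = 11000010
byte 12: 01011000 ^ 01101001 = 00110001

[235, 100, 92, 66, 165, 85, 75, 54, 168, 182, 74, 194, 49]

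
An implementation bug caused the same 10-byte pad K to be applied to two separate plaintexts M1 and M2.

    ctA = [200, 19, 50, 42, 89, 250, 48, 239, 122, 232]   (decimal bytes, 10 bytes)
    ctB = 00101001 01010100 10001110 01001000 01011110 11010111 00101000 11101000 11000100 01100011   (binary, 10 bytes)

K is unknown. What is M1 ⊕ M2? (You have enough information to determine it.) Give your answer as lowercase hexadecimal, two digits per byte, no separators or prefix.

e147bc62072d1807be8b

ctA ⊕ ctB = (M1 ⊕ K) ⊕ (M2 ⊕ K) = M1 ⊕ M2 — the shared key cancels under XOR.
byte 0: 11001000 XOR 00101001 = 11100001
byte 1: 00010011 XOR 01010100 = 01000111
byte 2: 00110010 XOR 10001110 = 10111100
byte 3: 00101010 XOR 01001000 = 01100010
byte 4: 01011001 XOR 01011110 = 00000111
byte 5: 11111010 XOR 11010111 = 00101101
byte 6: 00110000 XOR 00101000 = 00011000
byte 7: 11101111 XOR 11101000 = 00000111
byte 8: 01111010 XOR 11000100 = 10111110
byte 9: 11101000 XOR 01100011 = 10001011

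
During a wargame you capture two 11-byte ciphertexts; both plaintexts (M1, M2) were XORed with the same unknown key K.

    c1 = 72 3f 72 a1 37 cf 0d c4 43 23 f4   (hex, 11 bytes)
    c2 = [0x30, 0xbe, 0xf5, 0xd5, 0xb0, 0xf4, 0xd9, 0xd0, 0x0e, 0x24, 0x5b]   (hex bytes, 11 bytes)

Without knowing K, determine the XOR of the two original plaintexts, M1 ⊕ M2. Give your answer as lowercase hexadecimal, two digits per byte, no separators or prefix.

42818774873bd4144d07af

c1 ⊕ c2 = (M1 ⊕ K) ⊕ (M2 ⊕ K) = M1 ⊕ M2 — the shared key cancels under XOR.
72 ^ 30 = 42
3f ^ be = 81
72 ^ f5 = 87
a1 ^ d5 = 74
37 ^ b0 = 87
cf ^ f4 = 3b
0d ^ d9 = d4
c4 ^ d0 = 14
43 ^ 0e = 4d
23 ^ 24 = 07
f4 ^ 5b = af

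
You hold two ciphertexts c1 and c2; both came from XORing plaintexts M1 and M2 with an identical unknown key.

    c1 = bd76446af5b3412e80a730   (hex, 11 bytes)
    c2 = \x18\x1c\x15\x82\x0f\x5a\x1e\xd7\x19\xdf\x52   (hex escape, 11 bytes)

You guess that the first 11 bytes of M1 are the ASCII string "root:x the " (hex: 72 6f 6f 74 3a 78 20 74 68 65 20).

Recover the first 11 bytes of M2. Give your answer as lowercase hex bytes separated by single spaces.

d7 05 3e 9c c0 91 7f 8d f1 1d 42

First, c1 ⊕ c2 = (M1 ⊕ K) ⊕ (M2 ⊕ K) = M1 ⊕ M2, so the key drops out. Then M2 = (M1 ⊕ M2) ⊕ M1 over the first 11 bytes.
byte 0: (bd XOR 18) XOR 72 = a5 XOR 72 = d7
byte 1: (76 XOR 1c) XOR 6f = 6a XOR 6f = 05
byte 2: (44 XOR 15) XOR 6f = 51 XOR 6f = 3e
byte 3: (6a XOR 82) XOR 74 = e8 XOR 74 = 9c
byte 4: (f5 XOR 0f) XOR 3a = fa XOR 3a = c0
byte 5: (b3 XOR 5a) XOR 78 = e9 XOR 78 = 91
byte 6: (41 XOR 1e) XOR 20 = 5f XOR 20 = 7f
byte 7: (2e XOR d7) XOR 74 = f9 XOR 74 = 8d
byte 8: (80 XOR 19) XOR 68 = 99 XOR 68 = f1
byte 9: (a7 XOR df) XOR 65 = 78 XOR 65 = 1d
byte 10: (30 XOR 52) XOR 20 = 62 XOR 20 = 42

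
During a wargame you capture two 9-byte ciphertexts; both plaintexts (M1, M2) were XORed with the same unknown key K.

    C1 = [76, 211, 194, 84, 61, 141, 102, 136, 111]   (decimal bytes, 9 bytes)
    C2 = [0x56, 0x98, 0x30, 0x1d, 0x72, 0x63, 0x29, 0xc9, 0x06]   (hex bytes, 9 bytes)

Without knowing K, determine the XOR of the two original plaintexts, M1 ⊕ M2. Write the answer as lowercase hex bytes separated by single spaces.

C1 ⊕ C2 = (M1 ⊕ K) ⊕ (M2 ⊕ K) = M1 ⊕ M2 — the shared key cancels under XOR.
4c xor 56 = 1a
d3 xor 98 = 4b
c2 xor 30 = f2
54 xor 1d = 49
3d xor 72 = 4f
8d xor 63 = ee
66 xor 29 = 4f
88 xor c9 = 41
6f xor 06 = 69

1a 4b f2 49 4f ee 4f 41 69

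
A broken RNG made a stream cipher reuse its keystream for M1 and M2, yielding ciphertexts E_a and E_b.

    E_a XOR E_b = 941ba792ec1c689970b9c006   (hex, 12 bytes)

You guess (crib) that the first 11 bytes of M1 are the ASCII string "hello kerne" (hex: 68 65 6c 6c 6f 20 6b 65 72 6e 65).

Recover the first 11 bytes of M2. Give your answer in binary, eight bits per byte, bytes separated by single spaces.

Since E_a ⊕ E_b = M1 ⊕ M2, XORing with the guessed M1 bytes yields the corresponding M2 bytes: M2 = (E_a ⊕ E_b) ⊕ M1.
94 xor 68 = fc
1b xor 65 = 7e
a7 xor 6c = cb
92 xor 6c = fe
ec xor 6f = 83
1c xor 20 = 3c
68 xor 6b = 03
99 xor 65 = fc
70 xor 72 = 02
b9 xor 6e = d7
c0 xor 65 = a5

11111100 01111110 11001011 11111110 10000011 00111100 00000011 11111100 00000010 11010111 10100101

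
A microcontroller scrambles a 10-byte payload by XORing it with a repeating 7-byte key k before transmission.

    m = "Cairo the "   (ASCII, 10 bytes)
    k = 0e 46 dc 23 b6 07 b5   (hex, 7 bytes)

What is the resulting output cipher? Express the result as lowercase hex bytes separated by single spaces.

The 7-byte key repeats, so the effective keystream is 0e 46 dc 23 b6 07 b5 0e 46 dc.
byte 0: 43 xor 0e = 4d
byte 1: 61 xor 46 = 27
byte 2: 69 xor dc = b5
byte 3: 72 xor 23 = 51
byte 4: 6f xor b6 = d9
byte 5: 20 xor 07 = 27
byte 6: 74 xor b5 = c1
byte 7: 68 xor 0e = 66
byte 8: 65 xor 46 = 23
byte 9: 20 xor dc = fc

4d 27 b5 51 d9 27 c1 66 23 fc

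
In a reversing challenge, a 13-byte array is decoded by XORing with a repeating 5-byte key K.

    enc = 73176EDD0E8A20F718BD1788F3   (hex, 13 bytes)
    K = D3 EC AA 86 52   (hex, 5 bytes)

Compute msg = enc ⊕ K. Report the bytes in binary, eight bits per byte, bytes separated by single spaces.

The 5-byte key repeats, so the effective keystream is d3 ec aa 86 52 d3 ec aa 86 52 d3 ec aa.
byte 0: 73 ⊕ d3 = a0
byte 1: 17 ⊕ ec = fb
byte 2: 6e ⊕ aa = c4
byte 3: dd ⊕ 86 = 5b
byte 4: 0e ⊕ 52 = 5c
byte 5: 8a ⊕ d3 = 59
byte 6: 20 ⊕ ec = cc
byte 7: f7 ⊕ aa = 5d
byte 8: 18 ⊕ 86 = 9e
byte 9: bd ⊕ 52 = ef
byte 10: 17 ⊕ d3 = c4
byte 11: 88 ⊕ ec = 64
byte 12: f3 ⊕ aa = 59

10100000 11111011 11000100 01011011 01011100 01011001 11001100 01011101 10011110 11101111 11000100 01100100 01011001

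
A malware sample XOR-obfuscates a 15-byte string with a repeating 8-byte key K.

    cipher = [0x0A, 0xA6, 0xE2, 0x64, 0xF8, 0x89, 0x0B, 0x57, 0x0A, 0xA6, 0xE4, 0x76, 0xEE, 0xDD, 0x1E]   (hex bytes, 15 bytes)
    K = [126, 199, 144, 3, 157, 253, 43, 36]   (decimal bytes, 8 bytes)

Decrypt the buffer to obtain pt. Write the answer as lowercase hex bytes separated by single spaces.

74 61 72 67 65 74 20 73 74 61 74 75 73 20 35

The 8-byte key repeats, so the effective keystream is 7e c7 90 03 9d fd 2b 24 7e c7 90 03 9d fd 2b.
byte 0: 00001010 XOR 01111110 = 01110100
byte 1: 10100110 XOR 11000111 = 01100001
byte 2: 11100010 XOR 10010000 = 01110010
byte 3: 01100100 XOR 00000011 = 01100111
byte 4: 11111000 XOR 10011101 = 01100101
byte 5: 10001001 XOR 11111101 = 01110100
byte 6: 00001011 XOR 00101011 = 00100000
byte 7: 01010111 XOR 00100100 = 01110011
byte 8: 00001010 XOR 01111110 = 01110100
byte 9: 10100110 XOR 11000111 = 01100001
byte 10: 11100100 XOR 10010000 = 01110100
byte 11: 01110110 XOR 00000011 = 01110101
byte 12: 11101110 XOR 10011101 = 01110011
byte 13: 11011101 XOR 11111101 = 00100000
byte 14: 00011110 XOR 00101011 = 00110101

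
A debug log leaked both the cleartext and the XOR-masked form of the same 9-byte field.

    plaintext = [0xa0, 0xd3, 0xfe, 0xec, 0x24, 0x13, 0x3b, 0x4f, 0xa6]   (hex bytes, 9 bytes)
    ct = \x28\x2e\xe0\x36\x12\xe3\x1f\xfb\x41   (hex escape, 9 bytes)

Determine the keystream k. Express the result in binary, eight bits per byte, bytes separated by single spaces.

Since ct = plaintext ⊕ k, XORing both sides with plaintext gives k = plaintext ⊕ ct.
a0 ^ 28 = 88
d3 ^ 2e = fd
fe ^ e0 = 1e
ec ^ 36 = da
24 ^ 12 = 36
13 ^ e3 = f0
3b ^ 1f = 24
4f ^ fb = b4
a6 ^ 41 = e7

10001000 11111101 00011110 11011010 00110110 11110000 00100100 10110100 11100111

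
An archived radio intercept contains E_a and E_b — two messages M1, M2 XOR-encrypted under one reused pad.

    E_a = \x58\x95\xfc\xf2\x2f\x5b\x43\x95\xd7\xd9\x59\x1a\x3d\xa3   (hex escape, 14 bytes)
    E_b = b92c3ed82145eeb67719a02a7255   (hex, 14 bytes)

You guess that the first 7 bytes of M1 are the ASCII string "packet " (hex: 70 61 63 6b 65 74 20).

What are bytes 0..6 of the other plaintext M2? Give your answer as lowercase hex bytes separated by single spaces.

First, E_a ⊕ E_b = (M1 ⊕ K) ⊕ (M2 ⊕ K) = M1 ⊕ M2, so the key drops out. Then M2 = (M1 ⊕ M2) ⊕ M1 over the first 7 bytes.
byte 0: (58 xor b9) xor 70 = e1 xor 70 = 91
byte 1: (95 xor 2c) xor 61 = b9 xor 61 = d8
byte 2: (fc xor 3e) xor 63 = c2 xor 63 = a1
byte 3: (f2 xor d8) xor 6b = 2a xor 6b = 41
byte 4: (2f xor 21) xor 65 = 0e xor 65 = 6b
byte 5: (5b xor 45) xor 74 = 1e xor 74 = 6a
byte 6: (43 xor ee) xor 20 = ad xor 20 = 8d

91 d8 a1 41 6b 6a 8d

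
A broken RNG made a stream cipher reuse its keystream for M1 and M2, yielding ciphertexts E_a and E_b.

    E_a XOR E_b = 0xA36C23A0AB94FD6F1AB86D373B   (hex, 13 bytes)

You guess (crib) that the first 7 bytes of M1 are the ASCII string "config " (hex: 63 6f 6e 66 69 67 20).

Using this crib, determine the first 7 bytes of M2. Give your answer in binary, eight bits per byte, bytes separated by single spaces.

Since E_a ⊕ E_b = M1 ⊕ M2, XORing with the guessed M1 bytes yields the corresponding M2 bytes: M2 = (E_a ⊕ E_b) ⊕ M1.
a3 ^ 63 = c0
6c ^ 6f = 03
23 ^ 6e = 4d
a0 ^ 66 = c6
ab ^ 69 = c2
94 ^ 67 = f3
fd ^ 20 = dd

11000000 00000011 01001101 11000110 11000010 11110011 11011101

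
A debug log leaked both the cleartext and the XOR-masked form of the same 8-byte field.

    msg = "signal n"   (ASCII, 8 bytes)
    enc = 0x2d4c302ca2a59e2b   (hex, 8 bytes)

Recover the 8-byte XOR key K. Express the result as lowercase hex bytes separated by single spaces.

Since enc = msg ⊕ K, XORing both sides with msg gives K = msg ⊕ enc.
73 ^ 2d = 5e
69 ^ 4c = 25
67 ^ 30 = 57
6e ^ 2c = 42
61 ^ a2 = c3
6c ^ a5 = c9
20 ^ 9e = be
6e ^ 2b = 45

5e 25 57 42 c3 c9 be 45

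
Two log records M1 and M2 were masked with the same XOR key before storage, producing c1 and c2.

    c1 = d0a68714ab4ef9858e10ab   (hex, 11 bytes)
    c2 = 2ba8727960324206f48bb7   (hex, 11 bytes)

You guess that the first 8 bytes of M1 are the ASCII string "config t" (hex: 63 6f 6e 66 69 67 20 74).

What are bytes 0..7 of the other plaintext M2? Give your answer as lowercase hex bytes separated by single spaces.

98 61 9b 0b a2 1b 9b f7

First, c1 ⊕ c2 = (M1 ⊕ K) ⊕ (M2 ⊕ K) = M1 ⊕ M2, so the key drops out. Then M2 = (M1 ⊕ M2) ⊕ M1 over the first 8 bytes.
byte 0: (d0 ^ 2b) ^ 63 = fb ^ 63 = 98
byte 1: (a6 ^ a8) ^ 6f = 0e ^ 6f = 61
byte 2: (87 ^ 72) ^ 6e = f5 ^ 6e = 9b
byte 3: (14 ^ 79) ^ 66 = 6d ^ 66 = 0b
byte 4: (ab ^ 60) ^ 69 = cb ^ 69 = a2
byte 5: (4e ^ 32) ^ 67 = 7c ^ 67 = 1b
byte 6: (f9 ^ 42) ^ 20 = bb ^ 20 = 9b
byte 7: (85 ^ 06) ^ 74 = 83 ^ 74 = f7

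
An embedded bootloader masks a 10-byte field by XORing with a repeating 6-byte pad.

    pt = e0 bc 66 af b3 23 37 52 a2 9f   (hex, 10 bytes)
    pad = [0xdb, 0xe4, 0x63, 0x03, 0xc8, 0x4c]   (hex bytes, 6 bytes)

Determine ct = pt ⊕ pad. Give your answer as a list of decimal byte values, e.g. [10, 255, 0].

The 6-byte key repeats, so the effective keystream is db e4 63 03 c8 4c db e4 63 03.
byte 0: 224 ^ 219 =  59
byte 1: 188 ^ 228 =  88
byte 2: 102 ^  99 =   5
byte 3: 175 ^   3 = 172
byte 4: 179 ^ 200 = 123
byte 5:  35 ^  76 = 111
byte 6:  55 ^ 219 = 236
byte 7:  82 ^ 228 = 182
byte 8: 162 ^  99 = 193
byte 9: 159 ^   3 = 156

[59, 88, 5, 172, 123, 111, 236, 182, 193, 156]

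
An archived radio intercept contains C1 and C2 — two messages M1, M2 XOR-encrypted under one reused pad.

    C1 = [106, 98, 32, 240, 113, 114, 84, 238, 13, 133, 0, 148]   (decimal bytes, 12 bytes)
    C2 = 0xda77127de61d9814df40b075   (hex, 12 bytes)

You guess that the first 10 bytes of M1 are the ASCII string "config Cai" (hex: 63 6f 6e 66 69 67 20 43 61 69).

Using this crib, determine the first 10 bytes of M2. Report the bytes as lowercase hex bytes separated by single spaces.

d3 7a 5c eb fe 08 ec b9 b3 ac

First, C1 ⊕ C2 = (M1 ⊕ K) ⊕ (M2 ⊕ K) = M1 ⊕ M2, so the key drops out. Then M2 = (M1 ⊕ M2) ⊕ M1 over the first 10 bytes.
byte 0: (6a XOR da) XOR 63 = b0 XOR 63 = d3
byte 1: (62 XOR 77) XOR 6f = 15 XOR 6f = 7a
byte 2: (20 XOR 12) XOR 6e = 32 XOR 6e = 5c
byte 3: (f0 XOR 7d) XOR 66 = 8d XOR 66 = eb
byte 4: (71 XOR e6) XOR 69 = 97 XOR 69 = fe
byte 5: (72 XOR 1d) XOR 67 = 6f XOR 67 = 08
byte 6: (54 XOR 98) XOR 20 = cc XOR 20 = ec
byte 7: (ee XOR 14) XOR 43 = fa XOR 43 = b9
byte 8: (0d XOR df) XOR 61 = d2 XOR 61 = b3
byte 9: (85 XOR 40) XOR 69 = c5 XOR 69 = ac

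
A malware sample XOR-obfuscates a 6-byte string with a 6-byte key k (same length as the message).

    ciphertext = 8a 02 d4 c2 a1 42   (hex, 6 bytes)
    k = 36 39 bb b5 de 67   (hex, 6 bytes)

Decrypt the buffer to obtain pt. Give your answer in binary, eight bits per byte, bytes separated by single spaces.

XOR is its own inverse, so applying the key byte-wise gives the result directly.
8a XOR 36 = bc
02 XOR 39 = 3b
d4 XOR bb = 6f
c2 XOR b5 = 77
a1 XOR de = 7f
42 XOR 67 = 25

10111100 00111011 01101111 01110111 01111111 00100101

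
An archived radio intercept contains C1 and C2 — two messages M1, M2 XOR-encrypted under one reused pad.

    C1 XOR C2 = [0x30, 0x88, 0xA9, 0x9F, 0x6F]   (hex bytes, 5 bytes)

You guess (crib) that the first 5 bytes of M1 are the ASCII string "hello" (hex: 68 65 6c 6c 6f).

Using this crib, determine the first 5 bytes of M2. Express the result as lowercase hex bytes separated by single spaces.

58 ed c5 f3 00

Since C1 ⊕ C2 = M1 ⊕ M2, XORing with the guessed M1 bytes yields the corresponding M2 bytes: M2 = (C1 ⊕ C2) ⊕ M1.
30 ⊕ 68 = 58
88 ⊕ 65 = ed
a9 ⊕ 6c = c5
9f ⊕ 6c = f3
6f ⊕ 6f = 00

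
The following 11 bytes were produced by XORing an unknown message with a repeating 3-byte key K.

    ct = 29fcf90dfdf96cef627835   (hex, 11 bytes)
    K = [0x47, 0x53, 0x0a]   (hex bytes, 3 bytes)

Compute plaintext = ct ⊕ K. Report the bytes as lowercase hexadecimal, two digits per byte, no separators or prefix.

The 3-byte key repeats, so the effective keystream is 47 53 0a 47 53 0a 47 53 0a 47 53.
byte 0: 00101001 ⊕ 01000111 = 01101110
byte 1: 11111100 ⊕ 01010011 = 10101111
byte 2: 11111001 ⊕ 00001010 = 11110011
byte 3: 00001101 ⊕ 01000111 = 01001010
byte 4: 11111101 ⊕ 01010011 = 10101110
byte 5: 11111001 ⊕ 00001010 = 11110011
byte 6: 01101100 ⊕ 01000111 = 00101011
byte 7: 11101111 ⊕ 01010011 = 10111100
byte 8: 01100010 ⊕ 00001010 = 01101000
byte 9: 01111000 ⊕ 01000111 = 00111111
byte 10: 00110101 ⊕ 01010011 = 01100110

6eaff34aaef32bbc683f66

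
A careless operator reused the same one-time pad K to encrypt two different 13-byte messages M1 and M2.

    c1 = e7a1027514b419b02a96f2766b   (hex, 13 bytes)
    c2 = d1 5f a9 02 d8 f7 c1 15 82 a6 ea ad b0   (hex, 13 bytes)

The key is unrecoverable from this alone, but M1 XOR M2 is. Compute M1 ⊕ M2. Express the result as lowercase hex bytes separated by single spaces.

36 fe ab 77 cc 43 d8 a5 a8 30 18 db db

c1 ⊕ c2 = (M1 ⊕ K) ⊕ (M2 ⊕ K) = M1 ⊕ M2 — the shared key cancels under XOR.
byte 0: 231 xor 209 =  54
byte 1: 161 xor  95 = 254
byte 2:   2 xor 169 = 171
byte 3: 117 xor   2 = 119
byte 4:  20 xor 216 = 204
byte 5: 180 xor 247 =  67
byte 6:  25 xor 193 = 216
byte 7: 176 xor  21 = 165
byte 8:  42 xor 130 = 168
byte 9: 150 xor 166 =  48
byte 10: 242 xor 234 =  24
byte 11: 118 xor 173 = 219
byte 12: 107 xor 176 = 219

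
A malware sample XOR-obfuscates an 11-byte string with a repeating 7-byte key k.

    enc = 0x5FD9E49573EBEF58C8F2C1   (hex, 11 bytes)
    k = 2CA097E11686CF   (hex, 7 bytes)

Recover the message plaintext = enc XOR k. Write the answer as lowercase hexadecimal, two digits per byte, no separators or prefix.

The 7-byte key repeats, so the effective keystream is 2c a0 97 e1 16 86 cf 2c a0 97 e1.
byte 0: 5f ⊕ 2c = 73
byte 1: d9 ⊕ a0 = 79
byte 2: e4 ⊕ 97 = 73
byte 3: 95 ⊕ e1 = 74
byte 4: 73 ⊕ 16 = 65
byte 5: eb ⊕ 86 = 6d
byte 6: ef ⊕ cf = 20
byte 7: 58 ⊕ 2c = 74
byte 8: c8 ⊕ a0 = 68
byte 9: f2 ⊕ 97 = 65
byte 10: c1 ⊕ e1 = 20

73797374656d2074686520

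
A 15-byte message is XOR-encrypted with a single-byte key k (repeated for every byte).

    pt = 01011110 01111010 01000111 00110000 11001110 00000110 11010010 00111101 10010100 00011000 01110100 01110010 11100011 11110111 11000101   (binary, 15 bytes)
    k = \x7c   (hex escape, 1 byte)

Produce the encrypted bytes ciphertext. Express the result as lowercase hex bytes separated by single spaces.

22 06 3b 4c b2 7a ae 41 e8 64 08 0e 9f 8b b9

The 1-byte key repeats, so the effective keystream is 7c 7c 7c 7c 7c 7c 7c 7c 7c 7c 7c 7c 7c 7c 7c.
byte 0: 5e xor 7c = 22
byte 1: 7a xor 7c = 06
byte 2: 47 xor 7c = 3b
byte 3: 30 xor 7c = 4c
byte 4: ce xor 7c = b2
byte 5: 06 xor 7c = 7a
byte 6: d2 xor 7c = ae
byte 7: 3d xor 7c = 41
byte 8: 94 xor 7c = e8
byte 9: 18 xor 7c = 64
byte 10: 74 xor 7c = 08
byte 11: 72 xor 7c = 0e
byte 12: e3 xor 7c = 9f
byte 13: f7 xor 7c = 8b
byte 14: c5 xor 7c = b9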